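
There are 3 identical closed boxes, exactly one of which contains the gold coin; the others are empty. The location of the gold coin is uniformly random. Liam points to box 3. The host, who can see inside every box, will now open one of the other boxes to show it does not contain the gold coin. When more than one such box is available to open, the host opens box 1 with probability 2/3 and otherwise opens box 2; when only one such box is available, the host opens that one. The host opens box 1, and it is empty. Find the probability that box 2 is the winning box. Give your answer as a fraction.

Consider each possible location of the gold coin in turn.
If it is in box 1 (prior 1/3): the host opened box 1, so this case is ruled out; weight (1/3)·0 = 0.
If it is in box 2 (prior 1/3): only box 1 is available, probability 1; weight (1/3)·1 = 1/3.
If it is in box 3 (prior 1/3): box 1 is available, opened with probability 2/3; weight (1/3)·(2/3) = 2/9.
The weights sum to 5/9.
So P(the gold coin in box 2 | the host opened box 1) = (1/3) / (5/9) = 3/5.

3/5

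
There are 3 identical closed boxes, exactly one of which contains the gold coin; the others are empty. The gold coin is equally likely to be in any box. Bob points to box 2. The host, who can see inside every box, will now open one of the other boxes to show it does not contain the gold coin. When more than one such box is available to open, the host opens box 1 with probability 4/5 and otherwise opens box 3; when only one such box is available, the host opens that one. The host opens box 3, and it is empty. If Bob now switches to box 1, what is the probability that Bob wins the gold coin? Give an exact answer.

Consider each possible location of the gold coin in turn.
If it is in box 1 (prior 1/3): only box 3 is available, probability 1; weight (1/3)·1 = 1/3.
If it is in box 2 (prior 1/3): box 1 is available but not opened, probability 1/5; weight (1/3)·(1/5) = 1/15.
If it is in box 3 (prior 1/3): the host opened box 3, so this case is ruled out; weight (1/3)·0 = 0.
The weights sum to 2/5.
So P(the gold coin in box 1 | the host opened box 3) = (1/3) / (2/5) = 5/6.

5/6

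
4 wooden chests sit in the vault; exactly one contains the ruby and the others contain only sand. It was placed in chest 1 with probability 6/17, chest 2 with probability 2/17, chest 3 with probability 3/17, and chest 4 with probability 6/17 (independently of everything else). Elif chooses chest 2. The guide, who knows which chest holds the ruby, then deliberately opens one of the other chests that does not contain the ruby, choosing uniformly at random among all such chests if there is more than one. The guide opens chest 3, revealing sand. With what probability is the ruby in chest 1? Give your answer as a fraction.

9/20

Apply Bayes' rule, conditioning on where the ruby actually is.
If it is in either of chests 1 and 4 (prior 6/17 each): the guide has 2 equally likely choices, so probability 1/2; weight (6/17)·(1/2) = 3/17 each.
If it is in chest 2 (prior 2/17): the guide has 3 equally likely choices, so probability 1/3; weight (2/17)·(1/3) = 2/51.
If it is in chest 3 (prior 3/17): the guide opened chest 3, so this case is ruled out; weight (3/17)·0 = 0.
The weights sum to 20/51.
So P(the ruby in chest 1 | the guide opened chest 3) = (3/17) / (20/51) = 9/20.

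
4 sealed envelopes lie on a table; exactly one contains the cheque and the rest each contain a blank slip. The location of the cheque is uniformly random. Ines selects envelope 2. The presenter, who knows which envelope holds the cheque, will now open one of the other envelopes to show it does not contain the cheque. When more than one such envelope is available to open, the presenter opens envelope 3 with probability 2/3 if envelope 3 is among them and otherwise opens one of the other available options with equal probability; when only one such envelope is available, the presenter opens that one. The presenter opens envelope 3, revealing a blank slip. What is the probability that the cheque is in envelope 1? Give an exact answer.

Apply Bayes' rule, conditioning on where the cheque actually is.
If it is in any of envelopes 1, 2, and 4 (prior 1/4 each): envelope 3 is available, opened with probability 2/3; weight (1/4)·(2/3) = 1/6 each.
If it is in envelope 3 (prior 1/4): the presenter opened envelope 3, so this case is ruled out; weight (1/4)·0 = 0.
The weights sum to 1/2.
So P(the cheque in envelope 1 | the presenter opened envelope 3) = (1/6) / (1/2) = 1/3.

1/3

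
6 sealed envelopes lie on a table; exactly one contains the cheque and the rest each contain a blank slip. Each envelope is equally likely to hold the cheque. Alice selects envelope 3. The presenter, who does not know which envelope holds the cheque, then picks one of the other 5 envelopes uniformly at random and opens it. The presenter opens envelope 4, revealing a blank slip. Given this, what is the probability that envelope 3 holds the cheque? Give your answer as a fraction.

1/5

Apply Bayes' rule, conditioning on where the cheque actually is.
If it is in any of envelopes 1, 2, 3, 5, and 6 (prior 1/6 each): the presenter picks envelope 4 with probability 1/5 regardless, and it is not the prize; weight (1/6)·(1/5) = 1/30 each.
If it is in envelope 4 (prior 1/6): the presenter opened envelope 4, so this case is ruled out; weight (1/6)·0 = 0.
The weights sum to 1/6.
So P(the cheque in envelope 3 | the presenter opened envelope 4) = (1/30) / (1/6) = 1/5.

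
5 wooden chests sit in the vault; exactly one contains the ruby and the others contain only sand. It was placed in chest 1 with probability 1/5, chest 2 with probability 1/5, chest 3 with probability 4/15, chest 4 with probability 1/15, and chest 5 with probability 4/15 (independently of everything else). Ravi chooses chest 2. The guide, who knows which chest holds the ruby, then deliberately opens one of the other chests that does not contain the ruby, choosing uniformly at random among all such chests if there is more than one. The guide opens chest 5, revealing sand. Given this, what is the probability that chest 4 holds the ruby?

4/41

Consider each possible location of the ruby in turn.
If it is in chest 1 (prior 1/5): the guide has 3 equally likely choices, so probability 1/3; weight (1/5)·(1/3) = 1/15.
If it is in chest 2 (prior 1/5): the guide has 4 equally likely choices, so probability 1/4; weight (1/5)·(1/4) = 1/20.
If it is in chest 3 (prior 4/15): the guide has 3 equally likely choices, so probability 1/3; weight (4/15)·(1/3) = 4/45.
If it is in chest 4 (prior 1/15): the guide has 3 equally likely choices, so probability 1/3; weight (1/15)·(1/3) = 1/45.
If it is in chest 5 (prior 4/15): the guide opened chest 5, so this case is ruled out; weight (4/15)·0 = 0.
The weights sum to 41/180.
So P(the ruby in chest 4 | the guide opened chest 5) = (1/45) / (41/180) = 4/41.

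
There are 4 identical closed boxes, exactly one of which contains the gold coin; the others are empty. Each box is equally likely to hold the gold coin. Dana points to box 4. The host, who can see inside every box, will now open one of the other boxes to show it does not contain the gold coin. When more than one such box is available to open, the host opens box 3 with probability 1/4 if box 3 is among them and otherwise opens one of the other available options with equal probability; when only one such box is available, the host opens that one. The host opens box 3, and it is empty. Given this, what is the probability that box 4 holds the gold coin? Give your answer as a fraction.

Consider each possible location of the gold coin in turn.
If it is in any of boxes 1, 2, and 4 (prior 1/4 each): box 3 is available, opened with probability 1/4; weight (1/4)·(1/4) = 1/16 each.
If it is in box 3 (prior 1/4): the host opened box 3, so this case is ruled out; weight (1/4)·0 = 0.
The weights sum to 3/16.
So P(the gold coin in box 4 | the host opened box 3) = (1/16) / (3/16) = 1/3.

1/3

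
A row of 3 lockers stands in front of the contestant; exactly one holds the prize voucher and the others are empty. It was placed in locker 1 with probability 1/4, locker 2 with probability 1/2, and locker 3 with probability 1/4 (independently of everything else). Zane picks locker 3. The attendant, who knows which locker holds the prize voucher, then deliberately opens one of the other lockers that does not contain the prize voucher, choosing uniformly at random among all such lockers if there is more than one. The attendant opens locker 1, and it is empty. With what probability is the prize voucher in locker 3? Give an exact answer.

1/5

Consider each possible location of the prize voucher in turn.
If it is in locker 1 (prior 1/4): the attendant opened locker 1, so this case is ruled out; weight (1/4)·0 = 0.
If it is in locker 2 (prior 1/2): the attendant has no choice, probability 1; weight (1/2)·1 = 1/2.
If it is in locker 3 (prior 1/4): the attendant has 2 equally likely choices, so probability 1/2; weight (1/4)·(1/2) = 1/8.
The weights sum to 5/8.
So P(the prize voucher in locker 3 | the attendant opened locker 1) = (1/8) / (5/8) = 1/5.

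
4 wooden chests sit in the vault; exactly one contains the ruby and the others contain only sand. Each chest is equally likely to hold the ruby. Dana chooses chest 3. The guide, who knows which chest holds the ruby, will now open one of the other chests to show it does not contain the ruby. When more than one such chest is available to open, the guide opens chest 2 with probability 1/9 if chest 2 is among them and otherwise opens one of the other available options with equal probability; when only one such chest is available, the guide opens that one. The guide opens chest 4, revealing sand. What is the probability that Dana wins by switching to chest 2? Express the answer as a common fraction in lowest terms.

3/11

Consider each possible location of the ruby in turn.
If it is in chest 1 (prior 1/4): chest 2 is available but not opened, probability 8/9; weight (1/4)·(8/9) = 2/9.
If it is in chest 2 (prior 1/4): chest 2 holds the prize so is unavailable; the guide chooses uniformly among the 2 others, probability 1/2; weight (1/4)·(1/2) = 1/8.
If it is in chest 3 (prior 1/4): chest 2 is available but not opened; chest 4 gets probability (1 − 1/9)/2 = 4/9; weight (1/4)·(4/9) = 1/9.
If it is in chest 4 (prior 1/4): the guide opened chest 4, so this case is ruled out; weight (1/4)·0 = 0.
The weights sum to 11/24.
So P(the ruby in chest 2 | the guide opened chest 4) = (1/8) / (11/24) = 3/11.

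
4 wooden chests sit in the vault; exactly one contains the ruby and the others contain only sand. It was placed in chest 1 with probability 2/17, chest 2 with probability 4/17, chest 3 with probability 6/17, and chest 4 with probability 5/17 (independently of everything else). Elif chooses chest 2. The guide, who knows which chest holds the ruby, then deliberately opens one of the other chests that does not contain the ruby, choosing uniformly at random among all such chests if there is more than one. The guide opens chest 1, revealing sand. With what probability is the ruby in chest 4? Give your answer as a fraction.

Condition on the true location of the ruby.
If it is in chest 1 (prior 2/17): the guide opened chest 1, so this case is ruled out; weight (2/17)·0 = 0.
If it is in chest 2 (prior 4/17): the guide has 3 equally likely choices, so probability 1/3; weight (4/17)·(1/3) = 4/51.
If it is in chest 3 (prior 6/17): the guide has 2 equally likely choices, so probability 1/2; weight (6/17)·(1/2) = 3/17.
If it is in chest 4 (prior 5/17): the guide has 2 equally likely choices, so probability 1/2; weight (5/17)·(1/2) = 5/34.
The weights sum to 41/102.
So P(the ruby in chest 4 | the guide opened chest 1) = (5/34) / (41/102) = 15/41.

15/41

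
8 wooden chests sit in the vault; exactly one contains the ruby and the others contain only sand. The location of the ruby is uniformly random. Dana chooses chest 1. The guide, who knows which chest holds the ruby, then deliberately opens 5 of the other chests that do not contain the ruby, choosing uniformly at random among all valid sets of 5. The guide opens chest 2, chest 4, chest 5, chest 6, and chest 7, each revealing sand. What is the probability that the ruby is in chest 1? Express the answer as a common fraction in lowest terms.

1/8

Consider each possible location of the ruby in turn.
If it is in chest 1 (prior 1/8): the guide has 21 equally likely choices, so probability 1/21; weight (1/8)·(1/21) = 1/168.
If it is in any of chests 2, 4, 5, 6, and 7 (prior 1/8 each): that chest was opened and seen not to hold the prize — ruled out; weight (1/8)·0 = 0 each.
If it is in either of chests 3 and 8 (prior 1/8 each): the guide has 6 equally likely choices, so probability 1/6; weight (1/8)·(1/6) = 1/48 each.
The weights sum to 1/21.
So P(the ruby in chest 1 | the guide opened chest 2, chest 4, chest 5, chest 6, and chest 7) = (1/168) / (1/21) = 1/8.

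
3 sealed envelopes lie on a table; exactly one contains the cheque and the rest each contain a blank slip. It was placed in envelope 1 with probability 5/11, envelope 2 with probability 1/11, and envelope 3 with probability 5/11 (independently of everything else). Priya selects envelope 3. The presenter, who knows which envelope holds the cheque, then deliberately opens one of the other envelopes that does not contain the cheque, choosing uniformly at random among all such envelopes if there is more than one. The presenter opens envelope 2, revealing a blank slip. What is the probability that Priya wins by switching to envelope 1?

Apply Bayes' rule, conditioning on where the cheque actually is.
If it is in envelope 1 (prior 5/11): the presenter has no choice, probability 1; weight (5/11)·1 = 5/11.
If it is in envelope 2 (prior 1/11): the presenter opened envelope 2, so this case is ruled out; weight (1/11)·0 = 0.
If it is in envelope 3 (prior 5/11): the presenter has 2 equally likely choices, so probability 1/2; weight (5/11)·(1/2) = 5/22.
The weights sum to 15/22.
So P(the cheque in envelope 1 | the presenter opened envelope 2) = (5/11) / (15/22) = 2/3.

2/3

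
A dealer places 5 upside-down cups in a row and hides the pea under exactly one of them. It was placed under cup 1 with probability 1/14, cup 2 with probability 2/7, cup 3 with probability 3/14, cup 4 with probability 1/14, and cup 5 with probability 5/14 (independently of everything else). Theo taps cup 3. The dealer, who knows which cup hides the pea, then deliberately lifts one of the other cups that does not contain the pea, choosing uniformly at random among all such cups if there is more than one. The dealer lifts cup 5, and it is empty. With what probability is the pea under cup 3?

Condition on the true location of the pea.
If it is under either of cups 1 and 4 (prior 1/14 each): the dealer has 3 equally likely choices, so probability 1/3; weight (1/14)·(1/3) = 1/42 each.
If it is under cup 2 (prior 2/7): the dealer has 3 equally likely choices, so probability 1/3; weight (2/7)·(1/3) = 2/21.
If it is under cup 3 (prior 3/14): the dealer has 4 equally likely choices, so probability 1/4; weight (3/14)·(1/4) = 3/56.
If it is under cup 5 (prior 5/14): the dealer opened cup 5, so this case is ruled out; weight (5/14)·0 = 0.
The weights sum to 11/56.
So P(the pea under cup 3 | the dealer opened cup 5) = (3/56) / (11/56) = 3/11.

3/11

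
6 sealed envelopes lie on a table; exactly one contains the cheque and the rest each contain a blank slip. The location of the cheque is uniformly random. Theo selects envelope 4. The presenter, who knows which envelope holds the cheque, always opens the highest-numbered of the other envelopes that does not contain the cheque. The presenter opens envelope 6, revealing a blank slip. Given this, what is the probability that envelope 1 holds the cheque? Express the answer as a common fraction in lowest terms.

Condition on the true location of the cheque.
If it is in any of envelopes 1, 2, 3, 4, and 5 (prior 1/6 each): envelope 6 is the highest-numbered option available, probability 1; weight (1/6)·1 = 1/6 each.
If it is in envelope 6 (prior 1/6): the presenter opened envelope 6, so this case is ruled out; weight (1/6)·0 = 0.
The weights sum to 5/6.
So P(the cheque in envelope 1 | the presenter opened envelope 6) = (1/6) / (5/6) = 1/5.

1/5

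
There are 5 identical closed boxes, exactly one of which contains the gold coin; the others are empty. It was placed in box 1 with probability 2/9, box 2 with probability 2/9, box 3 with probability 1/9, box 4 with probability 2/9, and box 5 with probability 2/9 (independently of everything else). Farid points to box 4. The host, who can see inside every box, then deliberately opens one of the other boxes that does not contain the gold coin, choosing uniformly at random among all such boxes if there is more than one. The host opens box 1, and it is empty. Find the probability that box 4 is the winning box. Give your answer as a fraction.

Condition on the true location of the gold coin.
If it is in box 1 (prior 2/9): the host opened box 1, so this case is ruled out; weight (2/9)·0 = 0.
If it is in either of boxes 2 and 5 (prior 2/9 each): the host has 3 equally likely choices, so probability 1/3; weight (2/9)·(1/3) = 2/27 each.
If it is in box 3 (prior 1/9): the host has 3 equally likely choices, so probability 1/3; weight (1/9)·(1/3) = 1/27.
If it is in box 4 (prior 2/9): the host has 4 equally likely choices, so probability 1/4; weight (2/9)·(1/4) = 1/18.
The weights sum to 13/54.
So P(the gold coin in box 4 | the host opened box 1) = (1/18) / (13/54) = 3/13.

3/13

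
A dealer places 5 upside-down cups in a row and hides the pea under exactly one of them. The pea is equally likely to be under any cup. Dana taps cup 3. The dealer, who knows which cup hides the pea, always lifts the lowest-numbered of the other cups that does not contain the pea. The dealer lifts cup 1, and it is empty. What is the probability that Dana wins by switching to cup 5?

Condition on the true location of the pea.
If it is under cup 1 (prior 1/5): the dealer opened cup 1, so this case is ruled out; weight (1/5)·0 = 0.
If it is under any of cups 2, 3, 4, and 5 (prior 1/5 each): cup 1 is the lowest-numbered option available, probability 1; weight (1/5)·1 = 1/5 each.
The weights sum to 4/5.
So P(the pea under cup 5 | the dealer opened cup 1) = (1/5) / (4/5) = 1/4.

1/4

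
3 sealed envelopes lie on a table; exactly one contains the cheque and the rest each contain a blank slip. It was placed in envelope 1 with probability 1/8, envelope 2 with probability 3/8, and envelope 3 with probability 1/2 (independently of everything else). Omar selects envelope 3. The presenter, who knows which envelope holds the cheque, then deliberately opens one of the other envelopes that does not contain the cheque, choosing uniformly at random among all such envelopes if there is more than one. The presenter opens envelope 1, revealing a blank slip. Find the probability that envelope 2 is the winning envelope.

Apply Bayes' rule, conditioning on where the cheque actually is.
If it is in envelope 1 (prior 1/8): the presenter opened envelope 1, so this case is ruled out; weight (1/8)·0 = 0.
If it is in envelope 2 (prior 3/8): the presenter has no choice, probability 1; weight (3/8)·1 = 3/8.
If it is in envelope 3 (prior 1/2): the presenter has 2 equally likely choices, so probability 1/2; weight (1/2)·(1/2) = 1/4.
The weights sum to 5/8.
So P(the cheque in envelope 2 | the presenter opened envelope 1) = (3/8) / (5/8) = 3/5.

3/5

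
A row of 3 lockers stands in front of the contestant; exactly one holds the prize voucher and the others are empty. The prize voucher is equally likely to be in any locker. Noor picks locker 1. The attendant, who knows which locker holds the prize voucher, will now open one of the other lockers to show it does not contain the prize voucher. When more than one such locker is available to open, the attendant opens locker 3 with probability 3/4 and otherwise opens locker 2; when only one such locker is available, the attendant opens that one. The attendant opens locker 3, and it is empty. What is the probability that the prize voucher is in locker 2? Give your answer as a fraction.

4/7

Consider each possible location of the prize voucher in turn.
If it is in locker 1 (prior 1/3): locker 3 is available, opened with probability 3/4; weight (1/3)·(3/4) = 1/4.
If it is in locker 2 (prior 1/3): only locker 3 is available, probability 1; weight (1/3)·1 = 1/3.
If it is in locker 3 (prior 1/3): the attendant opened locker 3, so this case is ruled out; weight (1/3)·0 = 0.
The weights sum to 7/12.
So P(the prize voucher in locker 2 | the attendant opened locker 3) = (1/3) / (7/12) = 4/7.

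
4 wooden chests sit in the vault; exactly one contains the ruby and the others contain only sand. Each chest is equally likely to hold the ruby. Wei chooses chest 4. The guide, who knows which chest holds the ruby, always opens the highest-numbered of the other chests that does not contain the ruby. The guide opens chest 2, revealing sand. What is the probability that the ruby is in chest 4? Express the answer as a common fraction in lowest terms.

Condition on the true location of the ruby.
If it is in either of chests 1 and 4 (prior 1/4 each): the guide would have opened chest 3 instead, probability 0; weight (1/4)·0 = 0 each.
If it is in chest 2 (prior 1/4): the guide opened chest 2, so this case is ruled out; weight (1/4)·0 = 0.
If it is in chest 3 (prior 1/4): chest 2 is the highest-numbered option available, probability 1; weight (1/4)·1 = 1/4.
The weights sum to 1/4.
So P(the ruby in chest 4 | the guide opened chest 2) = 0 / (1/4) = 0.

0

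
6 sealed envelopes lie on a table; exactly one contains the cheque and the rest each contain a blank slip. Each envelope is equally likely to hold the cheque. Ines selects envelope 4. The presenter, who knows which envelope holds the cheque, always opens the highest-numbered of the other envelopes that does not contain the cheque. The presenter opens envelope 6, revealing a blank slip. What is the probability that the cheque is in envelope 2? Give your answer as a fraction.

1/5

Consider each possible location of the cheque in turn.
If it is in any of envelopes 1, 2, 3, 4, and 5 (prior 1/6 each): envelope 6 is the highest-numbered option available, probability 1; weight (1/6)·1 = 1/6 each.
If it is in envelope 6 (prior 1/6): the presenter opened envelope 6, so this case is ruled out; weight (1/6)·0 = 0.
The weights sum to 5/6.
So P(the cheque in envelope 2 | the presenter opened envelope 6) = (1/6) / (5/6) = 1/5.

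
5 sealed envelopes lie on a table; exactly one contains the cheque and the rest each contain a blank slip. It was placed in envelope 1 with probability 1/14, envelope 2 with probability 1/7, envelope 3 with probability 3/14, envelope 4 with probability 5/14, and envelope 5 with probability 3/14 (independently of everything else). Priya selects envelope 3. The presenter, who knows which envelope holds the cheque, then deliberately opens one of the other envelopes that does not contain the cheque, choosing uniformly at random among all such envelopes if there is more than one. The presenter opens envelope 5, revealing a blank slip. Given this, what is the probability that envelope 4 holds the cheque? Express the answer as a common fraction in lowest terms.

Condition on the true location of the cheque.
If it is in envelope 1 (prior 1/14): the presenter has 3 equally likely choices, so probability 1/3; weight (1/14)·(1/3) = 1/42.
If it is in envelope 2 (prior 1/7): the presenter has 3 equally likely choices, so probability 1/3; weight (1/7)·(1/3) = 1/21.
If it is in envelope 3 (prior 3/14): the presenter has 4 equally likely choices, so probability 1/4; weight (3/14)·(1/4) = 3/56.
If it is in envelope 4 (prior 5/14): the presenter has 3 equally likely choices, so probability 1/3; weight (5/14)·(1/3) = 5/42.
If it is in envelope 5 (prior 3/14): the presenter opened envelope 5, so this case is ruled out; weight (3/14)·0 = 0.
The weights sum to 41/168.
So P(the cheque in envelope 4 | the presenter opened envelope 5) = (5/42) / (41/168) = 20/41.

20/41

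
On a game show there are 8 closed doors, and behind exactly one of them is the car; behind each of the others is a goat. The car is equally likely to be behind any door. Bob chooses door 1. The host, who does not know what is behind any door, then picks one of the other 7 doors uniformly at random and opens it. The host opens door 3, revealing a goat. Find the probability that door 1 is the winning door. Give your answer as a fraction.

1/7

Consider each possible location of the car in turn.
If it is behind any of doors 1, 2, 4, 5, 6, 7, and 8 (prior 1/8 each): the host picks door 3 with probability 1/7 regardless, and it is not the prize; weight (1/8)·(1/7) = 1/56 each.
If it is behind door 3 (prior 1/8): the host opened door 3, so this case is ruled out; weight (1/8)·0 = 0.
The weights sum to 1/8.
So P(the car behind door 1 | the host opened door 3) = (1/56) / (1/8) = 1/7.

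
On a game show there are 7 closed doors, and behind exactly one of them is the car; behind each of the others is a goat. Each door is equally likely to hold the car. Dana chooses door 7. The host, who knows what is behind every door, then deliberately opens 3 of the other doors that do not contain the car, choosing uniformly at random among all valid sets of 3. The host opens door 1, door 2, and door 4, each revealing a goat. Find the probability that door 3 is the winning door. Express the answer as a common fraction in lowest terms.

2/7

Condition on the true location of the car.
If it is behind any of doors 1, 2, and 4 (prior 1/7 each): that door was opened and seen not to hold the prize — ruled out; weight (1/7)·0 = 0 each.
If it is behind any of doors 3, 5, and 6 (prior 1/7 each): the host has 10 equally likely choices, so probability 1/10; weight (1/7)·(1/10) = 1/70 each.
If it is behind door 7 (prior 1/7): the host has 20 equally likely choices, so probability 1/20; weight (1/7)·(1/20) = 1/140.
The weights sum to 1/20.
So P(the car behind door 3 | the host opened door 1, door 2, and door 4) = (1/70) / (1/20) = 2/7.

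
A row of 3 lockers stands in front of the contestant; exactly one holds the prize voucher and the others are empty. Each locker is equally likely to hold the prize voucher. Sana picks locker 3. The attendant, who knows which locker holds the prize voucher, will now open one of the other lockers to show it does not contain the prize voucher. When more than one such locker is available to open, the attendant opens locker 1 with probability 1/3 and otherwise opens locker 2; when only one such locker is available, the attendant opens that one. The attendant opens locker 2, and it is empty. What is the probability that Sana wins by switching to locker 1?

Consider each possible location of the prize voucher in turn.
If it is in locker 1 (prior 1/3): only locker 2 is available, probability 1; weight (1/3)·1 = 1/3.
If it is in locker 2 (prior 1/3): the attendant opened locker 2, so this case is ruled out; weight (1/3)·0 = 0.
If it is in locker 3 (prior 1/3): locker 1 is available but not opened, probability 2/3; weight (1/3)·(2/3) = 2/9.
The weights sum to 5/9.
So P(the prize voucher in locker 1 | the attendant opened locker 2) = (1/3) / (5/9) = 3/5.

3/5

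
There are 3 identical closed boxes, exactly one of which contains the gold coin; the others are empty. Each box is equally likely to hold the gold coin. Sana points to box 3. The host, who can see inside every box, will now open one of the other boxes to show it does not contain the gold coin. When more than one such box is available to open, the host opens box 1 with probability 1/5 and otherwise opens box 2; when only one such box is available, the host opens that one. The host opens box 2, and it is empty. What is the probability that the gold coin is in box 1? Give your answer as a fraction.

5/9

Consider each possible location of the gold coin in turn.
If it is in box 1 (prior 1/3): only box 2 is available, probability 1; weight (1/3)·1 = 1/3.
If it is in box 2 (prior 1/3): the host opened box 2, so this case is ruled out; weight (1/3)·0 = 0.
If it is in box 3 (prior 1/3): box 1 is available but not opened, probability 4/5; weight (1/3)·(4/5) = 4/15.
The weights sum to 3/5.
So P(the gold coin in box 1 | the host opened box 2) = (1/3) / (3/5) = 5/9.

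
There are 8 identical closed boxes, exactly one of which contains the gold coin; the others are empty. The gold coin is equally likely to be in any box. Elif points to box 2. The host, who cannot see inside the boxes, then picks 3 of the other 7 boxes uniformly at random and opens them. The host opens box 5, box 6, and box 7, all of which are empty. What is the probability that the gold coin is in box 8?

Condition on the true location of the gold coin.
If it is in any of boxes 1, 2, 3, 4, and 8 (prior 1/8 each): the host picks exactly this set with probability 1/35 regardless, and none is the prize; weight (1/8)·(1/35) = 1/280 each.
If it is in any of boxes 5, 6, and 7 (prior 1/8 each): that box was opened and seen not to hold the prize — ruled out; weight (1/8)·0 = 0 each.
The weights sum to 1/56.
So P(the gold coin in box 8 | the host opened box 5, box 6, and box 7) = (1/280) / (1/56) = 1/5.

1/5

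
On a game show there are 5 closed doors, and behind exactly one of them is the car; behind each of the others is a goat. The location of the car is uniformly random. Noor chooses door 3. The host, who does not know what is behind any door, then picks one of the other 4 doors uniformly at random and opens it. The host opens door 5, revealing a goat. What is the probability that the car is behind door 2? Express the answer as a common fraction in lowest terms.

Because the host chose which door to open without knowing where the car is, the choice is independent of the prize location. Learning that door 5 does not hold the car simply rules out that one location and leaves the remaining 4 doors still equally likely by symmetry.
So P(the car behind door 2) = 1/4.

1/4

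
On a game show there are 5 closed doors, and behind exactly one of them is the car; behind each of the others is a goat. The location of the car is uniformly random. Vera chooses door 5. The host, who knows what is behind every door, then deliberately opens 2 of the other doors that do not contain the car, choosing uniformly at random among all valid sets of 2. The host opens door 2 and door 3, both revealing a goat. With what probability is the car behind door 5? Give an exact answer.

Consider each possible location of the car in turn.
If it is behind either of doors 1 and 4 (prior 1/5 each): the host has 3 equally likely choices, so probability 1/3; weight (1/5)·(1/3) = 1/15 each.
If it is behind either of doors 2 and 3 (prior 1/5 each): that door was opened and seen not to hold the prize — ruled out; weight (1/5)·0 = 0 each.
If it is behind door 5 (prior 1/5): the host has 6 equally likely choices, so probability 1/6; weight (1/5)·(1/6) = 1/30.
The weights sum to 1/6.
So P(the car behind door 5 | the host opened door 2 and door 3) = (1/30) / (1/6) = 1/5.

1/5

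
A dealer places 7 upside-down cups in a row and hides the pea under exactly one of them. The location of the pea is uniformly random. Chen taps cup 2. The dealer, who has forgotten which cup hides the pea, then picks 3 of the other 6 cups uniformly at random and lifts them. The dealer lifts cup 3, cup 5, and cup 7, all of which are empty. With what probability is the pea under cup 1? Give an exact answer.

1/4

Apply Bayes' rule, conditioning on where the pea actually is.
If it is under any of cups 1, 2, 4, and 6 (prior 1/7 each): the dealer picks exactly this set with probability 1/20 regardless, and none is the prize; weight (1/7)·(1/20) = 1/140 each.
If it is under any of cups 3, 5, and 7 (prior 1/7 each): that cup was opened and seen not to hold the prize — ruled out; weight (1/7)·0 = 0 each.
The weights sum to 1/35.
So P(the pea under cup 1 | the dealer opened cup 3, cup 5, and cup 7) = (1/140) / (1/35) = 1/4.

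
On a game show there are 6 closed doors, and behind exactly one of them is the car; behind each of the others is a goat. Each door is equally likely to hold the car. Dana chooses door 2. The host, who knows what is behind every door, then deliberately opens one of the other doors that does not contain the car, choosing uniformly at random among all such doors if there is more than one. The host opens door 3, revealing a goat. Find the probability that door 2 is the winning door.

Condition on the true location of the car.
If it is behind any of doors 1, 4, 5, and 6 (prior 1/6 each): the host has 4 equally likely choices, so probability 1/4; weight (1/6)·(1/4) = 1/24 each.
If it is behind door 2 (prior 1/6): the host has 5 equally likely choices, so probability 1/5; weight (1/6)·(1/5) = 1/30.
If it is behind door 3 (prior 1/6): the host opened door 3, so this case is ruled out; weight (1/6)·0 = 0.
The weights sum to 1/5.
So P(the car behind door 2 | the host opened door 3) = (1/30) / (1/5) = 1/6.

1/6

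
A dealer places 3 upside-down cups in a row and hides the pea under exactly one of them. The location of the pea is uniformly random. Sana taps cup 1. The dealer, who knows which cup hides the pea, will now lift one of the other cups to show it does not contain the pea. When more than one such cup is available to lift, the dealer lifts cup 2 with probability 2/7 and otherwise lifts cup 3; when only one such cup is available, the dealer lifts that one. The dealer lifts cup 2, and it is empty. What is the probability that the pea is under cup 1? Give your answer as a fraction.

Consider each possible location of the pea in turn.
If it is under cup 1 (prior 1/3): cup 2 is available, opened with probability 2/7; weight (1/3)·(2/7) = 2/21.
If it is under cup 2 (prior 1/3): the dealer opened cup 2, so this case is ruled out; weight (1/3)·0 = 0.
If it is under cup 3 (prior 1/3): only cup 2 is available, probability 1; weight (1/3)·1 = 1/3.
The weights sum to 3/7.
So P(the pea under cup 1 | the dealer opened cup 2) = (2/21) / (3/7) = 2/9.

2/9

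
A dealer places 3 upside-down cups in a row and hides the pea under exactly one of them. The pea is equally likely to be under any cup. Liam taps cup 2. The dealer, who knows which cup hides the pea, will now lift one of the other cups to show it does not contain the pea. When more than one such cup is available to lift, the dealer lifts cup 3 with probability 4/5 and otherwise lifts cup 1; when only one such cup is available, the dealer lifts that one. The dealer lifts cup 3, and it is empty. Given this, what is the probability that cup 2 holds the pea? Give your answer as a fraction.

Consider each possible location of the pea in turn.
If it is under cup 1 (prior 1/3): only cup 3 is available, probability 1; weight (1/3)·1 = 1/3.
If it is under cup 2 (prior 1/3): cup 3 is available, opened with probability 4/5; weight (1/3)·(4/5) = 4/15.
If it is under cup 3 (prior 1/3): the dealer opened cup 3, so this case is ruled out; weight (1/3)·0 = 0.
The weights sum to 3/5.
So P(the pea under cup 2 | the dealer opened cup 3) = (4/15) / (3/5) = 4/9.

4/9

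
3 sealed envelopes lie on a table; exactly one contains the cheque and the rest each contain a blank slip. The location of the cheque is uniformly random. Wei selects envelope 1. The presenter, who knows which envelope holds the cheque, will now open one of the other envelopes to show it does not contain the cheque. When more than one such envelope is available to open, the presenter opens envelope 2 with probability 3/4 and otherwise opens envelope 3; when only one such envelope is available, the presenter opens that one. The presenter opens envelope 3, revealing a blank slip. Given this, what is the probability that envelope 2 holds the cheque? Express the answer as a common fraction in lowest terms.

4/5

Consider each possible location of the cheque in turn.
If it is in envelope 1 (prior 1/3): envelope 2 is available but not opened, probability 1/4; weight (1/3)·(1/4) = 1/12.
If it is in envelope 2 (prior 1/3): only envelope 3 is available, probability 1; weight (1/3)·1 = 1/3.
If it is in envelope 3 (prior 1/3): the presenter opened envelope 3, so this case is ruled out; weight (1/3)·0 = 0.
The weights sum to 5/12.
So P(the cheque in envelope 2 | the presenter opened envelope 3) = (1/3) / (5/12) = 4/5.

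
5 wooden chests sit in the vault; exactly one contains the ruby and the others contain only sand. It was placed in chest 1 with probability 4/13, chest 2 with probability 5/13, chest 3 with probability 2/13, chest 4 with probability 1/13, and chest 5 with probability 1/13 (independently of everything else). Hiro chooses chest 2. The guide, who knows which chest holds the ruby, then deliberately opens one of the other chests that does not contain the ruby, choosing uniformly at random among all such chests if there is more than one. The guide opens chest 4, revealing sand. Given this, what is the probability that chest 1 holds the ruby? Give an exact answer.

16/43

Apply Bayes' rule, conditioning on where the ruby actually is.
If it is in chest 1 (prior 4/13): the guide has 3 equally likely choices, so probability 1/3; weight (4/13)·(1/3) = 4/39.
If it is in chest 2 (prior 5/13): the guide has 4 equally likely choices, so probability 1/4; weight (5/13)·(1/4) = 5/52.
If it is in chest 3 (prior 2/13): the guide has 3 equally likely choices, so probability 1/3; weight (2/13)·(1/3) = 2/39.
If it is in chest 4 (prior 1/13): the guide opened chest 4, so this case is ruled out; weight (1/13)·0 = 0.
If it is in chest 5 (prior 1/13): the guide has 3 equally likely choices, so probability 1/3; weight (1/13)·(1/3) = 1/39.
The weights sum to 43/156.
So P(the ruby in chest 1 | the guide opened chest 4) = (4/39) / (43/156) = 16/43.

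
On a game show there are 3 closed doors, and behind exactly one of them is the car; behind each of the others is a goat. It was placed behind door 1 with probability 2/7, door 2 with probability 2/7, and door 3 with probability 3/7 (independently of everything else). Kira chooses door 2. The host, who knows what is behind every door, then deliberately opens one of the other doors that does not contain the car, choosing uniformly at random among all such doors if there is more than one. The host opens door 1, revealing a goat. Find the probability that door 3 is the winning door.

3/4

Consider each possible location of the car in turn.
If it is behind door 1 (prior 2/7): the host opened door 1, so this case is ruled out; weight (2/7)·0 = 0.
If it is behind door 2 (prior 2/7): the host has 2 equally likely choices, so probability 1/2; weight (2/7)·(1/2) = 1/7.
If it is behind door 3 (prior 3/7): the host has no choice, probability 1; weight (3/7)·1 = 3/7.
The weights sum to 4/7.
So P(the car behind door 3 | the host opened door 1) = (3/7) / (4/7) = 3/4.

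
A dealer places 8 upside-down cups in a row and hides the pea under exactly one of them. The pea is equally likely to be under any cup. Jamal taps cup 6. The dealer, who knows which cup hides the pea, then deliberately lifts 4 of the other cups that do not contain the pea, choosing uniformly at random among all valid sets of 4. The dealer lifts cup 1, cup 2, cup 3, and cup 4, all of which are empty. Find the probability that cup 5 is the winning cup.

Apply Bayes' rule, conditioning on where the pea actually is.
If it is under any of cups 1, 2, 3, and 4 (prior 1/8 each): that cup was opened and seen not to hold the prize — ruled out; weight (1/8)·0 = 0 each.
If it is under any of cups 5, 7, and 8 (prior 1/8 each): the dealer has 15 equally likely choices, so probability 1/15; weight (1/8)·(1/15) = 1/120 each.
If it is under cup 6 (prior 1/8): the dealer has 35 equally likely choices, so probability 1/35; weight (1/8)·(1/35) = 1/280.
The weights sum to 1/35.
So P(the pea under cup 5 | the dealer opened cup 1, cup 2, cup 3, and cup 4) = (1/120) / (1/35) = 7/24.

7/24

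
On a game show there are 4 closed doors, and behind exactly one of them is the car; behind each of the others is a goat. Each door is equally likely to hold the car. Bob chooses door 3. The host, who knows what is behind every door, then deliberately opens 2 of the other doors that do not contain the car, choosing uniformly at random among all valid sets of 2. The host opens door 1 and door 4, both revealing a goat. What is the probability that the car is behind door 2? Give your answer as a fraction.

3/4

Apply Bayes' rule, conditioning on where the car actually is.
If it is behind either of doors 1 and 4 (prior 1/4 each): that door was opened and seen not to hold the prize — ruled out; weight (1/4)·0 = 0 each.
If it is behind door 2 (prior 1/4): the host has no choice, probability 1; weight (1/4)·1 = 1/4.
If it is behind door 3 (prior 1/4): the host has 3 equally likely choices, so probability 1/3; weight (1/4)·(1/3) = 1/12.
The weights sum to 1/3.
So P(the car behind door 2 | the host opened door 1 and door 4) = (1/4) / (1/3) = 3/4.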